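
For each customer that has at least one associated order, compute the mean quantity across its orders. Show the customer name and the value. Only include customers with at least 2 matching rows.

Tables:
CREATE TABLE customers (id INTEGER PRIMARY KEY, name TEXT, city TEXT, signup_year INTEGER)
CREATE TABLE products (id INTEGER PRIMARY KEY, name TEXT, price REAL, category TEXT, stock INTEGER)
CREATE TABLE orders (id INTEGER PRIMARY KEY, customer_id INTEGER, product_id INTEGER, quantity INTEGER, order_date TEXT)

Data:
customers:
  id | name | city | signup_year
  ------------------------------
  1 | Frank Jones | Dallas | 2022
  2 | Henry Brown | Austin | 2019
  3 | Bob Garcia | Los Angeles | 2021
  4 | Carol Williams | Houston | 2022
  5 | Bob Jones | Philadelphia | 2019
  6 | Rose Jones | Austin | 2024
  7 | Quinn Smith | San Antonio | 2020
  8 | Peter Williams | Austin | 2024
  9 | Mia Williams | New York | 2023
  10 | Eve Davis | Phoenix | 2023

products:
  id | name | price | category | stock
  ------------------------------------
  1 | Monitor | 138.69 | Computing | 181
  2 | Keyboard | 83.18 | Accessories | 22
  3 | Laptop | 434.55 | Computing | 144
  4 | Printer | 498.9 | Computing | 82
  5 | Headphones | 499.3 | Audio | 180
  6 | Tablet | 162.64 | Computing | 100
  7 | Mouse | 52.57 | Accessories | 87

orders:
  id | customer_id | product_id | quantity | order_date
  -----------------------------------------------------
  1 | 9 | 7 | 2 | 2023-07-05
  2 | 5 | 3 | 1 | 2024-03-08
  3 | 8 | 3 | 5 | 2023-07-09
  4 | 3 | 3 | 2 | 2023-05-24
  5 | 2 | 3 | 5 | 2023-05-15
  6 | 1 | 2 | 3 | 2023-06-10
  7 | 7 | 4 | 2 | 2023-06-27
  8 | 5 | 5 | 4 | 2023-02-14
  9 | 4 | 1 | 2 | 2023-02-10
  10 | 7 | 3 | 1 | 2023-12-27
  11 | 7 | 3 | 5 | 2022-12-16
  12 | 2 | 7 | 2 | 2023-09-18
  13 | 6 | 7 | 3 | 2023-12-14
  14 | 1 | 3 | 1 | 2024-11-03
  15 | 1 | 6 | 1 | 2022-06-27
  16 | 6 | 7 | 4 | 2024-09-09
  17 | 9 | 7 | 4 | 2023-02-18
SELECT p.name, AVG(c.quantity) AS avg_quantity FROM orders c JOIN customers p ON c.customer_id = p.id GROUP BY p.id, p.name HAVING COUNT(*) >= 2

Execution result:
name | avg_quantity
Frank Jones | 1.67
Henry Brown | 3.50
Bob Jones | 2.50
Rose Jones | 3.50
Quinn Smith | 2.67
Mia Williams | 3.00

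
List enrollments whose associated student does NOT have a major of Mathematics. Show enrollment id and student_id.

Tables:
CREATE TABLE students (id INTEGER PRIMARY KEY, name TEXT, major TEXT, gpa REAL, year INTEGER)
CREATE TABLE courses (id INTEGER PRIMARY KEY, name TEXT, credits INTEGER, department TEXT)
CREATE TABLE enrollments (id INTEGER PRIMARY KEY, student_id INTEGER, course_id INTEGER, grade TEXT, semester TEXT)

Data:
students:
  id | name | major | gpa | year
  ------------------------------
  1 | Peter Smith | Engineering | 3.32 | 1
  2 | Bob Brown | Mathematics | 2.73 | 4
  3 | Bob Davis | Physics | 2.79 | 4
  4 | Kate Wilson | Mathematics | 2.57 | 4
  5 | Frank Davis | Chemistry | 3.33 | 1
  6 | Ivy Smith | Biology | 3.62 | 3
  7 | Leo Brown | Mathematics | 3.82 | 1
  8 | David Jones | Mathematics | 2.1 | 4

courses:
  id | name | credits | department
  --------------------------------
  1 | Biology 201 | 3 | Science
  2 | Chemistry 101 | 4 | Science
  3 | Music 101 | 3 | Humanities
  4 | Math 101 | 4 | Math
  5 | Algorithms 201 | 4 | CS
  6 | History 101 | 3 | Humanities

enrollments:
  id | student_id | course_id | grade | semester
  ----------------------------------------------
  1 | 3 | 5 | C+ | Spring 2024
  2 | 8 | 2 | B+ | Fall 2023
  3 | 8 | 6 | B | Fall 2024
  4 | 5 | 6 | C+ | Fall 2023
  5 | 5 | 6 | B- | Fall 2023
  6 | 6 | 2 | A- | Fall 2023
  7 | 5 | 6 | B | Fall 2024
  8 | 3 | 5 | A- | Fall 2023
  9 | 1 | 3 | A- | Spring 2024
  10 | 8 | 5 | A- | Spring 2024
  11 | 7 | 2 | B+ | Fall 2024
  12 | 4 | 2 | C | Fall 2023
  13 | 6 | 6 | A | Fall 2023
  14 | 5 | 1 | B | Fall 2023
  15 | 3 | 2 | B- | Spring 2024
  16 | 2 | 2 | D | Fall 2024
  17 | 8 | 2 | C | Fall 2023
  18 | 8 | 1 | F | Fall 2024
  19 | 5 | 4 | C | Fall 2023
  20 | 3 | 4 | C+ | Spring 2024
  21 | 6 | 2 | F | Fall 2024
SELECT id, student_id FROM enrollments WHERE student_id NOT IN (SELECT id FROM students WHERE major = 'Mathematics')

Execution result:
id | student_id
1 | 3
4 | 5
5 | 5
6 | 6
7 | 5
8 | 3
9 | 1
13 | 6
14 | 5
15 | 3
19 | 5
20 | 3
21 | 6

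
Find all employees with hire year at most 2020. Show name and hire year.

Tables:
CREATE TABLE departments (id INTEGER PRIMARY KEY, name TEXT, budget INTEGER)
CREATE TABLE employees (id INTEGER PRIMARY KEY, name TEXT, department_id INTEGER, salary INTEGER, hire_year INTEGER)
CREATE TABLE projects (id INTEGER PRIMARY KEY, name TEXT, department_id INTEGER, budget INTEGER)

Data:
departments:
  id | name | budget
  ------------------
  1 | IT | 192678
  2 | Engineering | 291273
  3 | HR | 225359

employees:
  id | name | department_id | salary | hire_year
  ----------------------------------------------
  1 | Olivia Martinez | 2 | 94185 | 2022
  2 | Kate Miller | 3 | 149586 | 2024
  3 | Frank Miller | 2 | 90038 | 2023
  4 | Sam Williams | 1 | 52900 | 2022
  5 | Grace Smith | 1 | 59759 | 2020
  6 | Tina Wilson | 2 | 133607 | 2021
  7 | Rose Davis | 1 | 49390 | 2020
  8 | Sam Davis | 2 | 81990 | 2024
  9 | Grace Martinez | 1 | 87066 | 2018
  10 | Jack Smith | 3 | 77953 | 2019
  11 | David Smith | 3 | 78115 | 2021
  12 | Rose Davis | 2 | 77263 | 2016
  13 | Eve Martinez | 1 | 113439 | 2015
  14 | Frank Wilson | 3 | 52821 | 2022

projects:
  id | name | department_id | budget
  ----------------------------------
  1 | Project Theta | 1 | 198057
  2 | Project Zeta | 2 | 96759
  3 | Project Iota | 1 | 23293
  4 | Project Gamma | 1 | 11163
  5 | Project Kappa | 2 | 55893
SELECT name, hire_year FROM employees WHERE hire_year <= 2020

Execution result:
name | hire_year
Grace Smith | 2020
Rose Davis | 2020
Grace Martinez | 2018
Jack Smith | 2019
Rose Davis | 2016
Eve Martinez | 2015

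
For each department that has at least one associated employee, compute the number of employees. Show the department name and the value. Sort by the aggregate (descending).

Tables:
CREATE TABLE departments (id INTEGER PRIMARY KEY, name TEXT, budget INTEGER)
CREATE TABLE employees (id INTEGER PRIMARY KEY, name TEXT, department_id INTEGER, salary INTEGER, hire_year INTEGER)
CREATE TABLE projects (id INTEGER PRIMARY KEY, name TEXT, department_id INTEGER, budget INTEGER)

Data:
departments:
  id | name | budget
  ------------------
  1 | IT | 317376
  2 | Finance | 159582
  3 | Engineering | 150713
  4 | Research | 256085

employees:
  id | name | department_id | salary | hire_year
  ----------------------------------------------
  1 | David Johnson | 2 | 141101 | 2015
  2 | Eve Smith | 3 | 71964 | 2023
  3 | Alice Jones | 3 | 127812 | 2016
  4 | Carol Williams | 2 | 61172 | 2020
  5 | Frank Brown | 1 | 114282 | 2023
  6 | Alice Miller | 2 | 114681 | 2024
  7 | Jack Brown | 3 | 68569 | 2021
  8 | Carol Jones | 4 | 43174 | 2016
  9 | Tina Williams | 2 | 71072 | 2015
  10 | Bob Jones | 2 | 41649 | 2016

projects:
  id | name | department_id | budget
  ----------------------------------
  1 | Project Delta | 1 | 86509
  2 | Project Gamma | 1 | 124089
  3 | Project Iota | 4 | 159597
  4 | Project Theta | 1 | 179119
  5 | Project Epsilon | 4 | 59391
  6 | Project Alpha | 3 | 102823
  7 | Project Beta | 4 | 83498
SELECT p.name, COUNT(*) AS n FROM employees c JOIN departments p ON c.department_id = p.id GROUP BY p.id, p.name ORDER BY n DESC

Execution result:
name | n
Finance | 5
Engineering | 3
IT | 1
Research | 1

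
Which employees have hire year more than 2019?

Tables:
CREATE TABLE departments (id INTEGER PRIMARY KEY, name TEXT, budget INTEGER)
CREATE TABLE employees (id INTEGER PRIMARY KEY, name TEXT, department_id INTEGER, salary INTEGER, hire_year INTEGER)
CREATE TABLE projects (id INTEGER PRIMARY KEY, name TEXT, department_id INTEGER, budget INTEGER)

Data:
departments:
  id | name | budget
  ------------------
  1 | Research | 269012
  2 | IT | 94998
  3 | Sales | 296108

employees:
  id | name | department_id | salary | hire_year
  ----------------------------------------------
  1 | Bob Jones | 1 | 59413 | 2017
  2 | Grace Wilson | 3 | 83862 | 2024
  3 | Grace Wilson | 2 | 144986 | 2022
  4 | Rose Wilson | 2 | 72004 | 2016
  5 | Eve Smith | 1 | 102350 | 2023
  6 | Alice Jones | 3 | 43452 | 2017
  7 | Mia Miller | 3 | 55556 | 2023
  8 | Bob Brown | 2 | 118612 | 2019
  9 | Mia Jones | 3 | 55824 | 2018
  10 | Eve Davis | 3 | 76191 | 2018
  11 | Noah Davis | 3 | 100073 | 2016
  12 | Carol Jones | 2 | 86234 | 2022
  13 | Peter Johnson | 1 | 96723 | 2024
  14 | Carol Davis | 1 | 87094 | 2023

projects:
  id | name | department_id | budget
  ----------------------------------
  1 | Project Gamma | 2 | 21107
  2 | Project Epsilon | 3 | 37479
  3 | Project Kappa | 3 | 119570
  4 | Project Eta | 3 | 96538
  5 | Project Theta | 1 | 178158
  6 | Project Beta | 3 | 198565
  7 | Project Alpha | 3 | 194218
SELECT name, hire_year FROM employees WHERE hire_year > 2019

Execution result:
name | hire_year
Grace Wilson | 2024
Grace Wilson | 2022
Eve Smith | 2023
Mia Miller | 2023
Carol Jones | 2022
Peter Johnson | 2024
Carol Davis | 2023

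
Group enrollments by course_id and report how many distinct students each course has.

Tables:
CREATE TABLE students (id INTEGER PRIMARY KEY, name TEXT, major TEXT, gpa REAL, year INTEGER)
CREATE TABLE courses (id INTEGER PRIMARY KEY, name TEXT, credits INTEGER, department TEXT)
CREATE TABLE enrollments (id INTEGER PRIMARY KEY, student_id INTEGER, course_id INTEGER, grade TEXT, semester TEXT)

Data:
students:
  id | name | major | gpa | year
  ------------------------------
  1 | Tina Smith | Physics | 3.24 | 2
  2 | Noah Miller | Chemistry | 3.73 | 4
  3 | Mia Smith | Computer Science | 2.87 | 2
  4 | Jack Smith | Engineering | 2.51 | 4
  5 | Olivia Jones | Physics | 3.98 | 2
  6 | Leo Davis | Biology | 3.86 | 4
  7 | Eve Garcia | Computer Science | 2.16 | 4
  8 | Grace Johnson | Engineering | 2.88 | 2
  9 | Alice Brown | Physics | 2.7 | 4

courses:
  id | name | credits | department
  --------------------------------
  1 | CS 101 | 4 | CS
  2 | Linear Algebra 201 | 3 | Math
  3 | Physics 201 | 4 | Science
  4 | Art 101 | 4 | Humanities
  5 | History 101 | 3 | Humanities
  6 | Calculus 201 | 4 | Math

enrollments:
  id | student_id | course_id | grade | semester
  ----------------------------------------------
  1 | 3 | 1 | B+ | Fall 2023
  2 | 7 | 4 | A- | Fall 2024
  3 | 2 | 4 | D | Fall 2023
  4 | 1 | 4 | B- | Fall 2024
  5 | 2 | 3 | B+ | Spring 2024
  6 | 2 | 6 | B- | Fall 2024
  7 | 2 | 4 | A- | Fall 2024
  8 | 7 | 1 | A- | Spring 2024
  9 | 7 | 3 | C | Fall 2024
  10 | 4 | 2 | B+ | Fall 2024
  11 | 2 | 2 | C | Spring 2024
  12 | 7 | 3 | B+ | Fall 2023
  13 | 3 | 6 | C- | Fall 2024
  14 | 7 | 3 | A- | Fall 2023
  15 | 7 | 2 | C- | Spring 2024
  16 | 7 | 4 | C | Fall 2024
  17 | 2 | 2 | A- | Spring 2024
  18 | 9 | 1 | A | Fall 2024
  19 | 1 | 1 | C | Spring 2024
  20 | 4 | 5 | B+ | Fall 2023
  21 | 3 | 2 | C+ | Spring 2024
SELECT course_id, COUNT(DISTINCT student_id) AS distinct_student_count FROM enrollments GROUP BY course_id

Execution result:
course_id | distinct_student_count
1 | 4
2 | 4
3 | 2
4 | 3
5 | 1
6 | 2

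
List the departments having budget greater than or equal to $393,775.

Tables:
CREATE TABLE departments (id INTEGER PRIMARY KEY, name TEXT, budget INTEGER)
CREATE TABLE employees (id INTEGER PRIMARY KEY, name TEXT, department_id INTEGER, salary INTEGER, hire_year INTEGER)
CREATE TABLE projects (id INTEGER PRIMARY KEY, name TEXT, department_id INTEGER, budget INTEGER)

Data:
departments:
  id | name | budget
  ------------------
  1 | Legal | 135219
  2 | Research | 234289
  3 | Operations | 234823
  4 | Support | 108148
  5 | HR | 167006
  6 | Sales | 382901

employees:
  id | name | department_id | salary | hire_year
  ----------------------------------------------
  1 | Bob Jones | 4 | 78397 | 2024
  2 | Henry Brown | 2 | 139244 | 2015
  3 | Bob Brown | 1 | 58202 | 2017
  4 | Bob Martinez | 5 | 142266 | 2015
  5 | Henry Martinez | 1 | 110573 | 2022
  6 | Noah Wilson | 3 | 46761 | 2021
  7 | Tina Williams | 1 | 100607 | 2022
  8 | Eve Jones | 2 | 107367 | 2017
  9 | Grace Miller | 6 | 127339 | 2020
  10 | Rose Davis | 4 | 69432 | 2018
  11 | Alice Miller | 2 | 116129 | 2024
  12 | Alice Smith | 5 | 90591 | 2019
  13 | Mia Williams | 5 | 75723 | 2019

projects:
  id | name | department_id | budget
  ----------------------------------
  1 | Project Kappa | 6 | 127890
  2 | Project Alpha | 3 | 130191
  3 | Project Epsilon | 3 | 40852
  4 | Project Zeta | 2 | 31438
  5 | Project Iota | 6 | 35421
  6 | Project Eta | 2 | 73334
SELECT name, budget FROM departments WHERE budget >= 393775

Execution result:
(no rows)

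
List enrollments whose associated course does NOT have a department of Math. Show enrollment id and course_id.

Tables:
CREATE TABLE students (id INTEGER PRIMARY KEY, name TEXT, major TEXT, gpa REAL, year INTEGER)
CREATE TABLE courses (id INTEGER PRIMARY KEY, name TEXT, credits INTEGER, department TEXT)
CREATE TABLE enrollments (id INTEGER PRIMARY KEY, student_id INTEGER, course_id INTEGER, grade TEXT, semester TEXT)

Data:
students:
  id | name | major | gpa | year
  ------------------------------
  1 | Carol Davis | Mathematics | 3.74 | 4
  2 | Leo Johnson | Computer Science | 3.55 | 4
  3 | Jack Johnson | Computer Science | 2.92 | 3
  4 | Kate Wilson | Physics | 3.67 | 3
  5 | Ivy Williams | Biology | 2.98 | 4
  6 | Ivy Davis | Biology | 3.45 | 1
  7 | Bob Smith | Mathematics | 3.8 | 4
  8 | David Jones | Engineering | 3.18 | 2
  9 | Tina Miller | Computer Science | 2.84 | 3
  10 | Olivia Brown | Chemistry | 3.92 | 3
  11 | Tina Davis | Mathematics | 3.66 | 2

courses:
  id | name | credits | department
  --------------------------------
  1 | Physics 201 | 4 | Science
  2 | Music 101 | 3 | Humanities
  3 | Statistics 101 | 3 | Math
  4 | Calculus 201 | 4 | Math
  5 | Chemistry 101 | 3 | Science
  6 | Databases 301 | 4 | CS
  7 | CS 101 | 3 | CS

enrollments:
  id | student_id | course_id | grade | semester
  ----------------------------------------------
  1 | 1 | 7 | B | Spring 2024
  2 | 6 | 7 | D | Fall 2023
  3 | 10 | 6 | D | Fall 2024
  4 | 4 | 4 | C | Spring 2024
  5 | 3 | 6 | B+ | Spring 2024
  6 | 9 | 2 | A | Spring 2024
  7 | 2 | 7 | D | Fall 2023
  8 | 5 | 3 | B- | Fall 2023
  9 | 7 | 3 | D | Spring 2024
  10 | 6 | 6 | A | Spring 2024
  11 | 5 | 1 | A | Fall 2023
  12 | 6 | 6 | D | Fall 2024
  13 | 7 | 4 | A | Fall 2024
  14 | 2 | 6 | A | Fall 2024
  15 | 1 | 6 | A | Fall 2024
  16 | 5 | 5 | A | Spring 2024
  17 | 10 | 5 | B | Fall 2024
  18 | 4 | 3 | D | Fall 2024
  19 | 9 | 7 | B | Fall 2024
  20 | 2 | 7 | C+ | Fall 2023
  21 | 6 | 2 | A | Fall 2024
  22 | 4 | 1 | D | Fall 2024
SELECT id, course_id FROM enrollments WHERE course_id NOT IN (SELECT id FROM courses WHERE department = 'Math')

Execution result:
id | course_id
1 | 7
2 | 7
3 | 6
5 | 6
6 | 2
7 | 7
10 | 6
11 | 1
12 | 6
14 | 6
15 | 6
16 | 5
17 | 5
19 | 7
20 | 7
21 | 2
22 | 1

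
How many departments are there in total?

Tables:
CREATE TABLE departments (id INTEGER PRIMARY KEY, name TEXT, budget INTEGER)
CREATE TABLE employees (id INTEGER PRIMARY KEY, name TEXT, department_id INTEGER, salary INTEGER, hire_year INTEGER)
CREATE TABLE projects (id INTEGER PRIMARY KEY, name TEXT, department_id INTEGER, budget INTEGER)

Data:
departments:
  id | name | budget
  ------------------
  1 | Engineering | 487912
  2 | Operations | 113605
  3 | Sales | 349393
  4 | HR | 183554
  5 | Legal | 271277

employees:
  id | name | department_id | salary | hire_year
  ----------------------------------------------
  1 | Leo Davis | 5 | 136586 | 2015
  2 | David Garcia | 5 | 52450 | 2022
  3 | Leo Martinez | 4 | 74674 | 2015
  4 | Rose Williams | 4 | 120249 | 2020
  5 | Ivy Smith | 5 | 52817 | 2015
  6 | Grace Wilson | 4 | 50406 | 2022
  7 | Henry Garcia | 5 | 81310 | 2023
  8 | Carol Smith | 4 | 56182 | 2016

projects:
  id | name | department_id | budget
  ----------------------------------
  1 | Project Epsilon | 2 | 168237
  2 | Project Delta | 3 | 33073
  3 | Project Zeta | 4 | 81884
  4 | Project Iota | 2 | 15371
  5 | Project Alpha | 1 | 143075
SELECT COUNT(*) FROM departments

Execution result:
5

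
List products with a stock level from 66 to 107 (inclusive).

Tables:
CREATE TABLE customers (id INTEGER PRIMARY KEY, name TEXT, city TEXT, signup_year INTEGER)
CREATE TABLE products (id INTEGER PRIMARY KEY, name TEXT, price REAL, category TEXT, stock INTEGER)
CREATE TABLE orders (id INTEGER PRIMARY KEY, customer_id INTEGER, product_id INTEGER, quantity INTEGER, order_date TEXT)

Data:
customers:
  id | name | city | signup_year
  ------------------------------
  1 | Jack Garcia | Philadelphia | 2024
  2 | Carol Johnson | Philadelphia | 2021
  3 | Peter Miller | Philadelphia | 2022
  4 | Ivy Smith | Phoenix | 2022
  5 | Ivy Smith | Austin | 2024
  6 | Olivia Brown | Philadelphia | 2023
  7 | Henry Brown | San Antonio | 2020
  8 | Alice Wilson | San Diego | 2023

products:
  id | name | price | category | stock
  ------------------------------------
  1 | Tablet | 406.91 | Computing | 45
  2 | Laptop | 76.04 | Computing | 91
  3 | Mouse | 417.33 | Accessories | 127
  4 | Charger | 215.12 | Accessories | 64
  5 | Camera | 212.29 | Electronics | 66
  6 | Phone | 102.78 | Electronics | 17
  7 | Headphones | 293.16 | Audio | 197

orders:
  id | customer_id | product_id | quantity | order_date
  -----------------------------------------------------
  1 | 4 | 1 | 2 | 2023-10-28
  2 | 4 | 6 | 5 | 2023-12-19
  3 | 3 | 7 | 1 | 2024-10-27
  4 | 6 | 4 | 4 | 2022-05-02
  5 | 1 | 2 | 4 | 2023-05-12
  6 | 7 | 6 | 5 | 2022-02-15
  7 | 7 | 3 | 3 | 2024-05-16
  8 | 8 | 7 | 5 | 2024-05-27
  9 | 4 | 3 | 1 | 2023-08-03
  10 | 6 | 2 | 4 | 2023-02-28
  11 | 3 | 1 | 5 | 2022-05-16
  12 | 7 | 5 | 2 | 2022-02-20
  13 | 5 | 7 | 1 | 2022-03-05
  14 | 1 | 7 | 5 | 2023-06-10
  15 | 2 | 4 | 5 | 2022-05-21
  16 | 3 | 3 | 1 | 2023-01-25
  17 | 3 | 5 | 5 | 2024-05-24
SELECT name, stock FROM products WHERE stock BETWEEN 66 AND 107

Execution result:
name | stock
Laptop | 91
Camera | 66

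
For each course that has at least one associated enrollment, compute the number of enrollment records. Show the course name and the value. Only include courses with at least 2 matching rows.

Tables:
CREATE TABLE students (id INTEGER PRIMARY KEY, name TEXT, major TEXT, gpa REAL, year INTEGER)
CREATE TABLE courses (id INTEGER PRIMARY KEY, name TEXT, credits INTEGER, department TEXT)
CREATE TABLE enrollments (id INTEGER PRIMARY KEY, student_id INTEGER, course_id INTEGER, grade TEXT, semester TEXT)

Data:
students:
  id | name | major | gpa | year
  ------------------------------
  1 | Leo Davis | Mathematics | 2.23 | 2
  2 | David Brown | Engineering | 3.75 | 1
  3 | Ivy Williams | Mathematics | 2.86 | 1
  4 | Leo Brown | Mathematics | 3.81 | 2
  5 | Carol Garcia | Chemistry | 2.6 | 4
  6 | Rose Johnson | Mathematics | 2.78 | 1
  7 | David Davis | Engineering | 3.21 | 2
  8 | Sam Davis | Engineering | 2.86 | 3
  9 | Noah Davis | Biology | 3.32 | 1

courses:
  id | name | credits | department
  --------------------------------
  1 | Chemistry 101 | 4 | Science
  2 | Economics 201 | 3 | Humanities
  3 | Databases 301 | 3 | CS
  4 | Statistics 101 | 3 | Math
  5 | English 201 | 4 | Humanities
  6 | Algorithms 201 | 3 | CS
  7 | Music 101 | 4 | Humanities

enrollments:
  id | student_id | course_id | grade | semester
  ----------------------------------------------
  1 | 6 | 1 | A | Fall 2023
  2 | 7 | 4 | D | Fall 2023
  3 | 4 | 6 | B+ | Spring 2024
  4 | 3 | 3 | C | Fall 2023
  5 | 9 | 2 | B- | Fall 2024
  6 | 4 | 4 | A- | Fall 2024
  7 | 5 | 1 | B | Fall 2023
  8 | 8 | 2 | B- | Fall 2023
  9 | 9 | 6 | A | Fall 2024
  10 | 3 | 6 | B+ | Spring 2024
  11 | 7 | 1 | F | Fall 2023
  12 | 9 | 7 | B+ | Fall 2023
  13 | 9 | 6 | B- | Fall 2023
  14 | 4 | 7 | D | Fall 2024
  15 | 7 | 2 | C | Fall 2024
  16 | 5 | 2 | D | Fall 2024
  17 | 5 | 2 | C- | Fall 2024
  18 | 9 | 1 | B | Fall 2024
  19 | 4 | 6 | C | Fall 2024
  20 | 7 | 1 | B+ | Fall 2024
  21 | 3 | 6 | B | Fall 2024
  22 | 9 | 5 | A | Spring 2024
SELECT p.name, COUNT(*) AS n FROM enrollments c JOIN courses p ON c.course_id = p.id GROUP BY p.id, p.name HAVING COUNT(*) >= 2

Execution result:
name | n
Chemistry 101 | 5
Economics 201 | 5
Statistics 101 | 2
Algorithms 201 | 6
Music 101 | 2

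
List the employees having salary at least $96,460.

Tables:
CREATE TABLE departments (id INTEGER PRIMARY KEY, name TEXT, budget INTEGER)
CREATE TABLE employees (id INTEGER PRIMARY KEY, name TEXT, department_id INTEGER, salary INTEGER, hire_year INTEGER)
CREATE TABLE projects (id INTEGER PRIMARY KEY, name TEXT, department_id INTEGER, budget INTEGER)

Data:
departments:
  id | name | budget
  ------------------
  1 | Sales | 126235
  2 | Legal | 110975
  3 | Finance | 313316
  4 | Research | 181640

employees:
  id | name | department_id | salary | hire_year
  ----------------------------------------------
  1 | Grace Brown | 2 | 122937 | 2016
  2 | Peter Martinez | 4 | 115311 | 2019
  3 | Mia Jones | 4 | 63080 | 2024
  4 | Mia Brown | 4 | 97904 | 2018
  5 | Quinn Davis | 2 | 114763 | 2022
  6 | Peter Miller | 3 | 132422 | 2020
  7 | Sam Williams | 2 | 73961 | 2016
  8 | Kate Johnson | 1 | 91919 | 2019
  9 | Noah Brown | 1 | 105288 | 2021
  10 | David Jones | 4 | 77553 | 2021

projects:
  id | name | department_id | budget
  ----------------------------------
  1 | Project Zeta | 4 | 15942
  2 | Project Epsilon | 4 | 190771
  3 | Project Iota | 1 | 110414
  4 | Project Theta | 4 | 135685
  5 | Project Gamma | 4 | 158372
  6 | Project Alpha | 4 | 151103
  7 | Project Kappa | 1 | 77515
SELECT name, salary FROM employees WHERE salary >= 96460

Execution result:
name | salary
Grace Brown | 122937
Peter Martinez | 115311
Mia Brown | 97904
Quinn Davis | 114763
Peter Miller | 132422
Noah Brown | 105288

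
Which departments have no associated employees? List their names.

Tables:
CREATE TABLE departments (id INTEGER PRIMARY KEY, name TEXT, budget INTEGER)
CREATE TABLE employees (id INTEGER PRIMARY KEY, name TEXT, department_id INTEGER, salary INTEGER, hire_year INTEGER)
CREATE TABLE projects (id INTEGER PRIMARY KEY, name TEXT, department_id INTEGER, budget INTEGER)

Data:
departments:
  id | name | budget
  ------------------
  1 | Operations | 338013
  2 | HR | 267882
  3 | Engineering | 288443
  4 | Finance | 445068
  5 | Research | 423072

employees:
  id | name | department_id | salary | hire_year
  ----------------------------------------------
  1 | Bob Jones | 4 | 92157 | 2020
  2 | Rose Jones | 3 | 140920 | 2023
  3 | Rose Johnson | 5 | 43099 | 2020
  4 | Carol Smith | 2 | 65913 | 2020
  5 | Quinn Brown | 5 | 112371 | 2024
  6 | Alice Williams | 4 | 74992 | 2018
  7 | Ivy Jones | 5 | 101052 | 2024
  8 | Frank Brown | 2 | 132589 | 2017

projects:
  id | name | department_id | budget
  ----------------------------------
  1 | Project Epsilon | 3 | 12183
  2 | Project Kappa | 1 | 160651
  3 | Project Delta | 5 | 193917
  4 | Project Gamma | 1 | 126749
SELECT p.name FROM departments p LEFT JOIN employees c ON c.department_id = p.id WHERE c.id IS NULL

Execution result:
Operations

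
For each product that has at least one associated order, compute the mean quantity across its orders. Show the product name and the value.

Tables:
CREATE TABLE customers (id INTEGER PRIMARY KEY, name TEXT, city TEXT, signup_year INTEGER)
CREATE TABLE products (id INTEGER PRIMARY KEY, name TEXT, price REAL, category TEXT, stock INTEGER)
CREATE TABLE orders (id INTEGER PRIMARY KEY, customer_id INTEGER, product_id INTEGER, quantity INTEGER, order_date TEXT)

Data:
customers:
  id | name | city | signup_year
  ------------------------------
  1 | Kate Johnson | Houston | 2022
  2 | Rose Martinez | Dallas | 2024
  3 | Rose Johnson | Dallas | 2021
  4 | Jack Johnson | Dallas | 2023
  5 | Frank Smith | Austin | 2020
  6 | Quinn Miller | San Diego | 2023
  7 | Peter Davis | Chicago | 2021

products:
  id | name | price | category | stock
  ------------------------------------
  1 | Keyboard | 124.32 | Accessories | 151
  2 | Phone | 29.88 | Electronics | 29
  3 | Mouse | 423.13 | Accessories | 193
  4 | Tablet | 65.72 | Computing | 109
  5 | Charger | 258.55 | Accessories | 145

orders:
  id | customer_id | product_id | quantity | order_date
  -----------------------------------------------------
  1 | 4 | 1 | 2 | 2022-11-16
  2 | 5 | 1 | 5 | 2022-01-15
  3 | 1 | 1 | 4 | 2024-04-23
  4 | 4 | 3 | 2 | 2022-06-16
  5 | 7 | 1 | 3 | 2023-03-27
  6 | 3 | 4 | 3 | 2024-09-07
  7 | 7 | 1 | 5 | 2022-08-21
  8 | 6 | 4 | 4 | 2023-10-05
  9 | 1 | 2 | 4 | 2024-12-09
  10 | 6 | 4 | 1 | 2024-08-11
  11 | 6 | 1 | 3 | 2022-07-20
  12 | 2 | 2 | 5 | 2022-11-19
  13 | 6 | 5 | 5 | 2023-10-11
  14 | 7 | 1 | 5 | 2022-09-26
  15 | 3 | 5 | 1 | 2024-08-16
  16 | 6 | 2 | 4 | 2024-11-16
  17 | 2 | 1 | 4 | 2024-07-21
SELECT p.name, AVG(c.quantity) AS avg_quantity FROM orders c JOIN products p ON c.product_id = p.id GROUP BY p.id, p.name

Execution result:
name | avg_quantity
Keyboard | 3.88
Phone | 4.33
Mouse | 2.00
Tablet | 2.67
Charger | 3.00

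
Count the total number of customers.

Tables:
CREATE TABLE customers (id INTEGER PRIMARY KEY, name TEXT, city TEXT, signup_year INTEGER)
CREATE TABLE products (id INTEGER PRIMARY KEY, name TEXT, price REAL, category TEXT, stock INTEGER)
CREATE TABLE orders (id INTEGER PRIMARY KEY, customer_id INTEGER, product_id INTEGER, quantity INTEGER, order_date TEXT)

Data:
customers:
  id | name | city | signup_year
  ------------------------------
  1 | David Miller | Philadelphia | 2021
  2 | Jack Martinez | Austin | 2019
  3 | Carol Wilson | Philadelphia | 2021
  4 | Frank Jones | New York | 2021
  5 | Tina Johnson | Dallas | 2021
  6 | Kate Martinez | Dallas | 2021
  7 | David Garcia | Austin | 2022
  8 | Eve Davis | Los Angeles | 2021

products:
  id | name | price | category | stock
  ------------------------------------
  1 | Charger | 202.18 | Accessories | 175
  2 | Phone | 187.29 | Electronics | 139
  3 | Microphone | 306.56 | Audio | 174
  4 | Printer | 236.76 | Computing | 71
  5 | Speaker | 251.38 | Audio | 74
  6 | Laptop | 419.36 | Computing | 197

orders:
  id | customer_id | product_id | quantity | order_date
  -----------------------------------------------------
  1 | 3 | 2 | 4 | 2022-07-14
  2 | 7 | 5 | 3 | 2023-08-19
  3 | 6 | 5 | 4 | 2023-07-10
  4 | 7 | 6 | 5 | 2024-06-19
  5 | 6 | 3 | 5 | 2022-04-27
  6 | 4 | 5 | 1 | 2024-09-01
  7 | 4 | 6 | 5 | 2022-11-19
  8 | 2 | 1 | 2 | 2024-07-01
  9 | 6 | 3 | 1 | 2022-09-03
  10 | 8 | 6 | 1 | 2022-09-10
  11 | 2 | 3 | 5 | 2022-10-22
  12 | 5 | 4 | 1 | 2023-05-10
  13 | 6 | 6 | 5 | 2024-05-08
SELECT COUNT(*) FROM customers

Execution result:
8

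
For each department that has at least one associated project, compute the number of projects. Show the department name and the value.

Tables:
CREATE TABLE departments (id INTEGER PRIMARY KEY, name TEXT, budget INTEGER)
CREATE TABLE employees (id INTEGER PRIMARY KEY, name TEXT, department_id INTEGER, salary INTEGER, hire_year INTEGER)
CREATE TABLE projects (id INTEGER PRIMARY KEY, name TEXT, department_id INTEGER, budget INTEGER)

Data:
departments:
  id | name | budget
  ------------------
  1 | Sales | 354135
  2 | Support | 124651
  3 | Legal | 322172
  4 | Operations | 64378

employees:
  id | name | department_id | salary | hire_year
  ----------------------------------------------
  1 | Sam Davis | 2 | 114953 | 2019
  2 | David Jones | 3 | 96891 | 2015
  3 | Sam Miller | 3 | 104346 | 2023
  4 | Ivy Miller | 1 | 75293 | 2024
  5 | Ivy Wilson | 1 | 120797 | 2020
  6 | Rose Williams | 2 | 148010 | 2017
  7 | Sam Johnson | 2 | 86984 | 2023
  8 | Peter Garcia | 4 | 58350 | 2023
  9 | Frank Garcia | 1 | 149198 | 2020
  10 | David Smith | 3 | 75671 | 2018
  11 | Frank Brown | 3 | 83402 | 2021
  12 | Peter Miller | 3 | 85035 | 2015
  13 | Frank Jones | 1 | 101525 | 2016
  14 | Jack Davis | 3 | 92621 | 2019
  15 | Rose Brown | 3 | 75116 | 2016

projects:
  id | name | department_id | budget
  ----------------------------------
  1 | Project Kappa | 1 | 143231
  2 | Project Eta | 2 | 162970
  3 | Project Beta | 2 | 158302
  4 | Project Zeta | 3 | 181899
SELECT p.name, COUNT(*) AS n FROM projects c JOIN departments p ON c.department_id = p.id GROUP BY p.id, p.name

Execution result:
name | n
Sales | 1
Support | 2
Legal | 1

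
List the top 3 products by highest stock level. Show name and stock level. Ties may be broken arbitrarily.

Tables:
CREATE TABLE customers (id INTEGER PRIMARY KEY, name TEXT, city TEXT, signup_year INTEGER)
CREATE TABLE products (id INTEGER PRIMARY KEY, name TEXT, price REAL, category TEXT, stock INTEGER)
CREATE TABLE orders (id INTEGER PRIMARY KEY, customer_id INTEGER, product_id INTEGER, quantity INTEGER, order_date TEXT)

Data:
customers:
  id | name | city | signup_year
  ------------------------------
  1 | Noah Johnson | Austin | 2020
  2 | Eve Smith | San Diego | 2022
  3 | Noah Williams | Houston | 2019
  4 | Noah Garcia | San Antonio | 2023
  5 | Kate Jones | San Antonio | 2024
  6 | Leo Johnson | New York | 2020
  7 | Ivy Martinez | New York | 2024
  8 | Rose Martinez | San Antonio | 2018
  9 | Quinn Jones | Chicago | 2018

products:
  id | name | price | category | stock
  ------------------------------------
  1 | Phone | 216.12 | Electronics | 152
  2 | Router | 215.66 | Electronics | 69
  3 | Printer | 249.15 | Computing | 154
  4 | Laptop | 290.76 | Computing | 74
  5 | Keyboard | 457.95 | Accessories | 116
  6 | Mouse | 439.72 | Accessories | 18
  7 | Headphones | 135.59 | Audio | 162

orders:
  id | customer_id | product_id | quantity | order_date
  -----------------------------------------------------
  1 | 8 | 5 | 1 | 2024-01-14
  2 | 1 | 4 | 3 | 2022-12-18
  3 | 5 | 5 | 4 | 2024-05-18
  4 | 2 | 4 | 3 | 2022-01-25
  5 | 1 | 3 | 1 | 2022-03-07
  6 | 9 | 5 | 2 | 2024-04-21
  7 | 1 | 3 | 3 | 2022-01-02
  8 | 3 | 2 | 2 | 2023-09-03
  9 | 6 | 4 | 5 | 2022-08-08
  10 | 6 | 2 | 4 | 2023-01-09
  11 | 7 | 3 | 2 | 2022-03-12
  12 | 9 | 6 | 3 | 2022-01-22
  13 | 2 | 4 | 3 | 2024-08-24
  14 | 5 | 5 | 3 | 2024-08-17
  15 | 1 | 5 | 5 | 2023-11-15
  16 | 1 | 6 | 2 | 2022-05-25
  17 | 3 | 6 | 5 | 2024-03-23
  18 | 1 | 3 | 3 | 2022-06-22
SELECT name, stock FROM products ORDER BY stock DESC LIMIT 3

Execution result:
name | stock
Headphones | 162
Printer | 154
Phone | 152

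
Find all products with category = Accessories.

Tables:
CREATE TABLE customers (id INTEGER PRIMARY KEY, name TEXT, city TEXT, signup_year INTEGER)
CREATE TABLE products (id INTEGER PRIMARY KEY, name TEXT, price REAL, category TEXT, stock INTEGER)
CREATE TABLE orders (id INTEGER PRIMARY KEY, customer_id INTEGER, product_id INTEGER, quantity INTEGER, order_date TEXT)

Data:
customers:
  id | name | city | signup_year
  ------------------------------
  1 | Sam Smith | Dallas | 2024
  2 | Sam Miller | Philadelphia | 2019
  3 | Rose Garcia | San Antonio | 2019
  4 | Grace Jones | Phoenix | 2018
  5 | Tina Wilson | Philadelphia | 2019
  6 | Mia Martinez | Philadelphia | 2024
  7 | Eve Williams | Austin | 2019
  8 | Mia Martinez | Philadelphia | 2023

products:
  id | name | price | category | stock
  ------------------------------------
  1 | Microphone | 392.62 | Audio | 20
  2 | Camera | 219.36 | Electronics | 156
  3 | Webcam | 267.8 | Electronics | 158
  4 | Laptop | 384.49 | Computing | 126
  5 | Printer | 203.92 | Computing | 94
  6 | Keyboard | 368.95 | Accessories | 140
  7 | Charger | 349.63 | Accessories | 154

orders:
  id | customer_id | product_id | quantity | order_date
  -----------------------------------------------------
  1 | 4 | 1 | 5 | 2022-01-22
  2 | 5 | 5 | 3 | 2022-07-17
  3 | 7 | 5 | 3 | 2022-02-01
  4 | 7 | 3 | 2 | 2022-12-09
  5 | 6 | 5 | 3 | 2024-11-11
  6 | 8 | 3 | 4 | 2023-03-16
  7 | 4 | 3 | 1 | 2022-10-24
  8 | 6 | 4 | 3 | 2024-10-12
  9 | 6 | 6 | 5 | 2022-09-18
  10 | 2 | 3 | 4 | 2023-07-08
SELECT name, category FROM products WHERE category = 'Accessories'

Execution result:
name | category
Keyboard | Accessories
Charger | Accessories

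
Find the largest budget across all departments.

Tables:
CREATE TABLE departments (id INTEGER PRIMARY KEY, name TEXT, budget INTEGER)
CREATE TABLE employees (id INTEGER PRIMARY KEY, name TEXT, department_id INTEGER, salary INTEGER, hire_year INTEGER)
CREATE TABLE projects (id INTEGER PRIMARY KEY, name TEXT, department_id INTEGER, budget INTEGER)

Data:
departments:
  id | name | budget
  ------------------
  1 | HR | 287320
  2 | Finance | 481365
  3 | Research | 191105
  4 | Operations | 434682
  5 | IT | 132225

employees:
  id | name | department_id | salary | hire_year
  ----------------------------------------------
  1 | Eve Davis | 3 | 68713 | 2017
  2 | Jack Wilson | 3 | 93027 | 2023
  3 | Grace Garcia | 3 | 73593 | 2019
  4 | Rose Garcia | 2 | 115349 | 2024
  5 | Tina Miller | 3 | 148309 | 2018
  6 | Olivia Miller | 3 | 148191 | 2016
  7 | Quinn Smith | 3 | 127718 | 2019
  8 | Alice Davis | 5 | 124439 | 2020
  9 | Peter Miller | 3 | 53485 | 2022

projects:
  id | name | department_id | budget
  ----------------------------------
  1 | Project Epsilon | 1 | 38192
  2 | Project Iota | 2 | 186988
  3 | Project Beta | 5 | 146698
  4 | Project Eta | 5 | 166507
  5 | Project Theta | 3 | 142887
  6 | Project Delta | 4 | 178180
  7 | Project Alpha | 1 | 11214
SELECT MAX(budget) FROM departments

Execution result:
481365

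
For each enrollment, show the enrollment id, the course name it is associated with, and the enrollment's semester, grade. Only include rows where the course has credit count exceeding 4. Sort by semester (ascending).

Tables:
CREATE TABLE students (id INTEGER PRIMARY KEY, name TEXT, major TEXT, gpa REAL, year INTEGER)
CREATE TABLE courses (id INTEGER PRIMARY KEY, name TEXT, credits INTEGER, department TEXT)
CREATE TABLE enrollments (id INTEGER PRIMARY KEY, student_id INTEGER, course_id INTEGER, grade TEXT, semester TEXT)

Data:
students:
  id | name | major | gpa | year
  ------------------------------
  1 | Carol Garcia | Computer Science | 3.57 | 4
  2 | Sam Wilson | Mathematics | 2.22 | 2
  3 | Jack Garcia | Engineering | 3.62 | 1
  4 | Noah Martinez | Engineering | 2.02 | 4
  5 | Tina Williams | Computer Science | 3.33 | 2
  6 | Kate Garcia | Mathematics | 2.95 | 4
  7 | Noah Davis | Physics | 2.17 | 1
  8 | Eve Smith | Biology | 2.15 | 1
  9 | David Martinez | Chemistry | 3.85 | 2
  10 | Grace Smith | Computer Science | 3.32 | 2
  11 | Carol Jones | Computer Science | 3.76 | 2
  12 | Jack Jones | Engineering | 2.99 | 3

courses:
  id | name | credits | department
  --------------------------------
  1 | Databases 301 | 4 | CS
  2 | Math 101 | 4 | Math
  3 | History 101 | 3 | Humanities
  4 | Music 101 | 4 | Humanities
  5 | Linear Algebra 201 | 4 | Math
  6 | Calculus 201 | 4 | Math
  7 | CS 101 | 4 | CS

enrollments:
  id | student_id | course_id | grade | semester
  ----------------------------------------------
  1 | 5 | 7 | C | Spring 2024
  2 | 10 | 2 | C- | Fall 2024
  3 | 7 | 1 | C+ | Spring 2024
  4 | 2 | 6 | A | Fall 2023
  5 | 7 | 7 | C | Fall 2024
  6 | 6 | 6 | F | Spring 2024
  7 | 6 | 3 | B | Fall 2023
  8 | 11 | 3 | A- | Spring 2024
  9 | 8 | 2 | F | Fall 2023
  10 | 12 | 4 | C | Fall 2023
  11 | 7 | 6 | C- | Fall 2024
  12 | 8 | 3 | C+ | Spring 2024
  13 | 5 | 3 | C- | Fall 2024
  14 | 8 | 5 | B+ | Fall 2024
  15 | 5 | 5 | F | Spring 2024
SELECT c.id, p.name AS course, c.semester, c.grade FROM enrollments c JOIN courses p ON c.course_id = p.id WHERE p.credits > 4 ORDER BY c.semester ASC

Execution result:
(no rows)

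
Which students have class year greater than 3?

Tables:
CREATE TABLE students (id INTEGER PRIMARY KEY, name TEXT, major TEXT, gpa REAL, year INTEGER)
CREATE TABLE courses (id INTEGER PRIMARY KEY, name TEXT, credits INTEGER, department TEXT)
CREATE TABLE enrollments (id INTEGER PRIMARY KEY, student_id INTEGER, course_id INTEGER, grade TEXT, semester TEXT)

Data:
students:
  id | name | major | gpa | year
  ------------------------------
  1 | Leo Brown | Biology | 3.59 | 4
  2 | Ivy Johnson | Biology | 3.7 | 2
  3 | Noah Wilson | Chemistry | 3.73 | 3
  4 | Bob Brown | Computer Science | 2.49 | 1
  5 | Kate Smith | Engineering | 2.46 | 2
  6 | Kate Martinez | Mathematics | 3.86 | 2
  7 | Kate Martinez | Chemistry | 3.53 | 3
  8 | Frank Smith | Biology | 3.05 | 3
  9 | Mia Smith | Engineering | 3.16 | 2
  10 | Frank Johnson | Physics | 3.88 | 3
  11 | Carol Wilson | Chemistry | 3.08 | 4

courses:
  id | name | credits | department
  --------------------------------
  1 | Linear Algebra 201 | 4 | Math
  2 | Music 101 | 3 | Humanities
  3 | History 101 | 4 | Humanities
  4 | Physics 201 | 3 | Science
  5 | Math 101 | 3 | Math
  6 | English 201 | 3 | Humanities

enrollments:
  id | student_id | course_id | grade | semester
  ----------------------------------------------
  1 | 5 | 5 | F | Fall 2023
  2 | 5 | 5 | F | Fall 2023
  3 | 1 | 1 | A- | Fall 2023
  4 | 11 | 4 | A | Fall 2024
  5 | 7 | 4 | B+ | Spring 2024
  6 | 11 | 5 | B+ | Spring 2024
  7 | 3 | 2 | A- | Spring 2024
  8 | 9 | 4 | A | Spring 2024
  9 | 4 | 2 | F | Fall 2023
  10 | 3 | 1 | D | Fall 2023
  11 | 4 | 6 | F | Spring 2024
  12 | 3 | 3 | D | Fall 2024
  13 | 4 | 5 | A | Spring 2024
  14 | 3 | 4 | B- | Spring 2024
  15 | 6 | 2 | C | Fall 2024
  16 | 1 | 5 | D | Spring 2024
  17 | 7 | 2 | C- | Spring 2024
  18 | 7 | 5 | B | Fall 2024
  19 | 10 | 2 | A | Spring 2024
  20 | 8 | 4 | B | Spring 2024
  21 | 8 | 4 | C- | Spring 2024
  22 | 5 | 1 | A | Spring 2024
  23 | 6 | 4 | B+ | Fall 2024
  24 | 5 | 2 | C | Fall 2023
SELECT name, year FROM students WHERE year > 3

Execution result:
name | year
Leo Brown | 4
Carol Wilson | 4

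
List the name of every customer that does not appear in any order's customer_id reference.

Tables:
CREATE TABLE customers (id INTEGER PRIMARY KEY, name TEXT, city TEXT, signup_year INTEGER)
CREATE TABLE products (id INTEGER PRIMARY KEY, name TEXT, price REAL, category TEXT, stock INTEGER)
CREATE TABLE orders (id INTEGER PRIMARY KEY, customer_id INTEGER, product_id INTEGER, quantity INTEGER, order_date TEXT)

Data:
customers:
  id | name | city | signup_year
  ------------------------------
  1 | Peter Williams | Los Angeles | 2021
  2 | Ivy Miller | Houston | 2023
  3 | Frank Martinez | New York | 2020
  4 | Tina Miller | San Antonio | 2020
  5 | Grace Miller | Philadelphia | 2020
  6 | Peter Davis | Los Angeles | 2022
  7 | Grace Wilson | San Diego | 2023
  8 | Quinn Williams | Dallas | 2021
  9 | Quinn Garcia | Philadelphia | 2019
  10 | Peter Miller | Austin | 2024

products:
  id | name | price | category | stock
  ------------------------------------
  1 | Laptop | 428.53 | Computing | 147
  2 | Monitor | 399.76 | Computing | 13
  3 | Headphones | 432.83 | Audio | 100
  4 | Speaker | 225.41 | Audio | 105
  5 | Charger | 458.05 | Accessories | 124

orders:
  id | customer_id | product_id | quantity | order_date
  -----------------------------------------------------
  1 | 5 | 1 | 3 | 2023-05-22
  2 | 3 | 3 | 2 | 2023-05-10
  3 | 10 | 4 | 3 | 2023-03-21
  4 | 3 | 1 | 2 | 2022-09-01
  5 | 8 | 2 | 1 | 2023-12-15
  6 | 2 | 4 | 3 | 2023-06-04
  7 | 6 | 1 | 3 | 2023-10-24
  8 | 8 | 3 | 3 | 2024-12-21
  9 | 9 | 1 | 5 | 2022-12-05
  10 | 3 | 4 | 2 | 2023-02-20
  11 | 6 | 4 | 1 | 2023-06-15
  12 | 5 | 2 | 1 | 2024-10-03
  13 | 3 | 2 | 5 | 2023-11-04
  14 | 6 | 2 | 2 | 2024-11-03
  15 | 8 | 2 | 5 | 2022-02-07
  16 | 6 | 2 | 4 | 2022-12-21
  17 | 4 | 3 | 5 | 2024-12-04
SELECT p.name FROM customers p LEFT JOIN orders c ON c.customer_id = p.id WHERE c.id IS NULL

Execution result:
name
Peter Williams
Grace Wilson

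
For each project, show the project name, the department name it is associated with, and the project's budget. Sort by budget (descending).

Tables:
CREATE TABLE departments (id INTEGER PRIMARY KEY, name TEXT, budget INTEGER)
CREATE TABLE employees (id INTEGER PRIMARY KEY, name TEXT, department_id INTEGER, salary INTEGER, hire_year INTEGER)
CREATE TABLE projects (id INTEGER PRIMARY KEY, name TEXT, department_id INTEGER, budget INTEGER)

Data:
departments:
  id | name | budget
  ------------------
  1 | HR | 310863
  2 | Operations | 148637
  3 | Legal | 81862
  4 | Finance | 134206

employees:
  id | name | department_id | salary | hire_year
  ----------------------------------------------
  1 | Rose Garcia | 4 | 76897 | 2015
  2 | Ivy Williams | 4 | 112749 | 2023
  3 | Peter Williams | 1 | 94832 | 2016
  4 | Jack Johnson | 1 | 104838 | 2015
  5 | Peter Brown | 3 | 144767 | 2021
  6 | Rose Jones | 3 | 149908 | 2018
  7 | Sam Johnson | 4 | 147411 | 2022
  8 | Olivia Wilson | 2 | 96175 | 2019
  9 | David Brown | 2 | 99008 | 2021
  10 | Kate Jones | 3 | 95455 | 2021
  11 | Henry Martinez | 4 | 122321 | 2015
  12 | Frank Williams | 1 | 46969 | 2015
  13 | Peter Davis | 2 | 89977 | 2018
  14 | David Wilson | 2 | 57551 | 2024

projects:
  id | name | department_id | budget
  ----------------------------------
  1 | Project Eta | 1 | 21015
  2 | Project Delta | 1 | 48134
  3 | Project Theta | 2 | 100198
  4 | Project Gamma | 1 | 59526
SELECT c.name, p.name AS department, c.budget FROM projects c JOIN departments p ON c.department_id = p.id ORDER BY c.budget DESC

Execution result:
name | department | budget
Project Theta | Operations | 100198
Project Gamma | HR | 59526
Project Delta | HR | 48134
Project Eta | HR | 21015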